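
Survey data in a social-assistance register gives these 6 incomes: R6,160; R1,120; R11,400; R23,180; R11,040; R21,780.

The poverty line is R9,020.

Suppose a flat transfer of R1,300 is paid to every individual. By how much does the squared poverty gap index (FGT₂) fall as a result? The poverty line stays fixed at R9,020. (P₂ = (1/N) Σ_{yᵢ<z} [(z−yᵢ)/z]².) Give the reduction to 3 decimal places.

Before: below the line — R1,120, R6,160; squared poverty gap index (FGT₂) = 0.14460.
After the R1,300 transfer: below the line — R2,420, R7,460; squared poverty gap index (FGT₂) = 0.09422.
Reduction = 0.14460 − 0.09422 = 0.050.

0.050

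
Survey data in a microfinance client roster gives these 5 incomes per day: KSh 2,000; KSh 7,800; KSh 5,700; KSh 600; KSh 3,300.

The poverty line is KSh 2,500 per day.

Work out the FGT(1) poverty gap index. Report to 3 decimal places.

0.192

Incomes under z: KSh 600, KSh 2,000 (q = 2 of N = 5).
Gap ratios (z−y)/z: (2500−600)/2500 = 0.7600; (2500−2000)/2500 = 0.2000.
Sum of shortfalls = 0.960000; P₁ averages over all N: 0.960000 / 5 = 0.192.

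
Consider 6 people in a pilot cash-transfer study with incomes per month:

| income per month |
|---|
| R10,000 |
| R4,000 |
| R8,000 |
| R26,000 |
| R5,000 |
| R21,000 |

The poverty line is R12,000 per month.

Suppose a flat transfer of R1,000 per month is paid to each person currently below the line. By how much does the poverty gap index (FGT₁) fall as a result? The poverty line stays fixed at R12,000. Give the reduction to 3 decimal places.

0.056

Before: below the line — R4,000, R5,000, R8,000, R10,000; poverty gap index (FGT₁) = 0.29167.
After the R1,000 transfer: below the line — R5,000, R6,000, R9,000, R11,000; poverty gap index (FGT₁) = 0.23611.
Reduction = 0.29167 − 0.23611 = 0.056.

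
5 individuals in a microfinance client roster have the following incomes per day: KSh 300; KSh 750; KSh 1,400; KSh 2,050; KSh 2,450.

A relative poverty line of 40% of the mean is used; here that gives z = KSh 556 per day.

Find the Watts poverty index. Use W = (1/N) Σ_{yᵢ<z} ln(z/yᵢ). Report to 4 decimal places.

0.1234

Below the line: KSh 300 (q = 1 of N = 5).
Log shortfalls: ln(556/300) = 0.6170.
W = 0.616986 / 5 = 0.1234.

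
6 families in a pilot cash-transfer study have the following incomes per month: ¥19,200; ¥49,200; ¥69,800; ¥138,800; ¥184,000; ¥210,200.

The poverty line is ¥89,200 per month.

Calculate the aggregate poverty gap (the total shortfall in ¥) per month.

Below the line: ¥19,200, ¥49,200, ¥69,800 (q = 3 of N = 6).
Individual gaps: 89200−19200 = 70000; 89200−49200 = 40000; 89200−69800 = 19400.
Aggregate gap = ¥129,400.

¥129,400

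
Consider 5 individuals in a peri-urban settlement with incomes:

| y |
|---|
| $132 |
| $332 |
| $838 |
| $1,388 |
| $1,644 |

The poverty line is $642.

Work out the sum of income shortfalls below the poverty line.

Incomes under z: $132, $332 (q = 2 of N = 5).
Individual gaps: 642−132 = 510; 642−332 = 310.
Aggregate gap = $820.

$820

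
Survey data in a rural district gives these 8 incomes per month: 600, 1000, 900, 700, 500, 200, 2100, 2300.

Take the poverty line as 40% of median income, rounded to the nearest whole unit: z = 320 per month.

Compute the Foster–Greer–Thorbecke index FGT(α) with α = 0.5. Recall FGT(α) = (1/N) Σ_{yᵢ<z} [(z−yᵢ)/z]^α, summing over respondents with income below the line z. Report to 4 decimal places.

Poor units: 200 (q = 1 of N = 8).
Relative gaps: (320−200)/320 = 0.3750.
Raised to α = 0.5: 0.61237.
Sum = 0.612372; FGT(0.5) = 0.612372 / 8 = 0.0765.

0.0765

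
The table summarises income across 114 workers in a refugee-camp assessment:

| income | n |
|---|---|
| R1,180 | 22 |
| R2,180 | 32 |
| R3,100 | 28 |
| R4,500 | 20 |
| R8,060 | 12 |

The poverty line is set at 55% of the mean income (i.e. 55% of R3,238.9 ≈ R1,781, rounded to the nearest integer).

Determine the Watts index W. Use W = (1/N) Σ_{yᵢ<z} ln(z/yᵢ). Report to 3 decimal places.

0.079

Below z: 22×R1,180 (q = 22 of N = 114).
ln(z/y) terms: ln(1781/1180) = 0.4117 (×22).
W = 9.056532 / 114 = 0.079.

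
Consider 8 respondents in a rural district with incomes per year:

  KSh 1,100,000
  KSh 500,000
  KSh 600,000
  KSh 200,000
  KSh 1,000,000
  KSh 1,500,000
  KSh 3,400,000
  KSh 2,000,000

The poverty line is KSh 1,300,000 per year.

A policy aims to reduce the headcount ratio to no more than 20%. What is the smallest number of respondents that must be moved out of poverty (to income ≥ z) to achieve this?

4

Currently q = 5 of N = 8 are below the line (H = 0.625).
A headcount ratio of at most 20% allows at most ⌊0.20 × 8⌋ = 1 poor respondents.
So at least 5 − 1 = 4 must be lifted.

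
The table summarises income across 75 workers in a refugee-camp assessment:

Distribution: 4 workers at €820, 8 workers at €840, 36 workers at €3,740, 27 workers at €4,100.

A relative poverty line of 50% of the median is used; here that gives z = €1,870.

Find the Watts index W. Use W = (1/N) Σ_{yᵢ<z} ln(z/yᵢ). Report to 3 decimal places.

0.129

Below z: 4×€820, 8×€840 (q = 12 of N = 75).
Log shortfalls: ln(1870/820) = 0.8244 (×4); ln(1870/840) = 0.8003 (×8).
W = 9.699892 / 75 = 0.129.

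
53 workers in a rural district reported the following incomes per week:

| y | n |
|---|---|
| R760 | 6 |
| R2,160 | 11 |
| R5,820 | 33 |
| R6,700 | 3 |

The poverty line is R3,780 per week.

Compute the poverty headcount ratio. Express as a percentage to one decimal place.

17 of the 53 workers have income below R3,780.
H = 17/53 = 32.1%.

32.1%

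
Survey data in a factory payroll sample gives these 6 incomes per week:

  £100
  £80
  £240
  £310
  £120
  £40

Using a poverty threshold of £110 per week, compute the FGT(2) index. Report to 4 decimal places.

0.0813

Incomes under z: £40, £80, £100 (q = 3 of N = 6).
Shortfall ratios: (110−40)/110 = 0.6364; (110−80)/110 = 0.2727; (110−100)/110 = 0.0909.
Squared: 0.4050; 0.0744; 0.0083.
Sum = 0.487603; P₂ = 0.487603 / 6 = 0.0813.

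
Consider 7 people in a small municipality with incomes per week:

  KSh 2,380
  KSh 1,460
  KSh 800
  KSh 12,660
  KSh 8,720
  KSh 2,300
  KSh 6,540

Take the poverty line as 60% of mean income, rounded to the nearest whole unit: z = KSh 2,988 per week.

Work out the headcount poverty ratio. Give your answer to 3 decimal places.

0.571

4 of the 7 people have income below KSh 2,988.
H = 4/7 = 0.571.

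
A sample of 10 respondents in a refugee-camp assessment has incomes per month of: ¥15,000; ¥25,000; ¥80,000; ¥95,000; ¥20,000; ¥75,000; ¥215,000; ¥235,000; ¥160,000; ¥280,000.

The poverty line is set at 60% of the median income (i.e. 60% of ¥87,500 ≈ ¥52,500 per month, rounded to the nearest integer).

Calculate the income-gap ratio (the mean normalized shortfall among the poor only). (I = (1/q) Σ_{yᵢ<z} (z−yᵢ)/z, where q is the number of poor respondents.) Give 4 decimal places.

Below the line: ¥15,000, ¥20,000, ¥25,000 (q = 3 of N = 10).
Shortfall ratios (z−y)/z: 0.7143, 0.6190, 0.5238; sum = 1.857143.
I averages over the q = 3 poor units only: 1.857143 / 3 = 0.6190.

0.6190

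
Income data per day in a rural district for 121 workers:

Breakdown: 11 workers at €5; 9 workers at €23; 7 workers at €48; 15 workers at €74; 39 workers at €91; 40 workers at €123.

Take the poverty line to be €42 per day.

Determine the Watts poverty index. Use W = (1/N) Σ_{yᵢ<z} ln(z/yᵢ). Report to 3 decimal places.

Below z: 11×€5, 9×€23 (q = 20 of N = 121).
Log gaps: ln(42/5) = 2.1282 (×11); ln(42/23) = 0.6022 (×9).
W = 28.830127 / 121 = 0.238.

0.238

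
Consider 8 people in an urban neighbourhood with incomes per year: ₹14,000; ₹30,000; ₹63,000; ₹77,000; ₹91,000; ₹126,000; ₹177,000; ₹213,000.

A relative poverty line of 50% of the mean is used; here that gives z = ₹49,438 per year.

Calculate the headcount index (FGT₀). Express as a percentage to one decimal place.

2 of the 8 people have income below ₹49,438.
H = 2/8 = 25.0%.

25.0%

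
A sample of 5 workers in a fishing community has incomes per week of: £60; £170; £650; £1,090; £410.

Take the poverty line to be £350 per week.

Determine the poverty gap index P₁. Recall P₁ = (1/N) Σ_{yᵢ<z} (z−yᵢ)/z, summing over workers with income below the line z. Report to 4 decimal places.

0.2686

Incomes under z: £60, £170 (q = 2 of N = 5).
Shortfall ratios: (350−60)/350 = 0.8286; (350−170)/350 = 0.5143.
Sum of shortfalls = 1.342857; P₁ averages over all N: 1.342857 / 5 = 0.2686.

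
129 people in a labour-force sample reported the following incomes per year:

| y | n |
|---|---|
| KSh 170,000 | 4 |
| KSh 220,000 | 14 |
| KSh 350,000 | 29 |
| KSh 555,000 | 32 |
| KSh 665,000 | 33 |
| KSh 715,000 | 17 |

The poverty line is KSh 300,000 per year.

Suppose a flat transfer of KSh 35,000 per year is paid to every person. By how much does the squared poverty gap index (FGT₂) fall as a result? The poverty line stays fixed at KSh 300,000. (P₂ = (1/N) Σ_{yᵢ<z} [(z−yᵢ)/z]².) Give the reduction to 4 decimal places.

0.0080

Before: below the line — 4×KSh 170,000, 14×KSh 220,000; squared poverty gap index (FGT₂) = 0.013540.
After the KSh 35,000 transfer: below the line — 4×KSh 205,000, 14×KSh 255,000; squared poverty gap index (FGT₂) = 0.005551.
Reduction = 0.013540 − 0.005551 = 0.0080.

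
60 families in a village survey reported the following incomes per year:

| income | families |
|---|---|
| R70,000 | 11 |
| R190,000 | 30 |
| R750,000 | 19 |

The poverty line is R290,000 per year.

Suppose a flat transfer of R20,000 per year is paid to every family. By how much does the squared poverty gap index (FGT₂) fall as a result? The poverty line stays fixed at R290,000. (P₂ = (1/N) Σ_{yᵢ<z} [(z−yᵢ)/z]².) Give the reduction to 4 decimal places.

0.0397

Before: below the line — 11×R70,000, 30×R190,000; squared poverty gap index (FGT₂) = 0.164962.
After the R20,000 transfer: below the line — 11×R90,000, 30×R210,000; squared poverty gap index (FGT₂) = 0.125248.
Reduction = 0.164962 − 0.125248 = 0.0397.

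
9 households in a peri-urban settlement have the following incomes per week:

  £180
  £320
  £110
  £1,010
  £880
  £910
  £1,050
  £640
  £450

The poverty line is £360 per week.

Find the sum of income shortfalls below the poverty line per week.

Incomes under z: £110, £180, £320 (q = 3 of N = 9).
Individual gaps: 360−110 = 250; 360−180 = 180; 360−320 = 40.
Aggregate gap = £470.

£470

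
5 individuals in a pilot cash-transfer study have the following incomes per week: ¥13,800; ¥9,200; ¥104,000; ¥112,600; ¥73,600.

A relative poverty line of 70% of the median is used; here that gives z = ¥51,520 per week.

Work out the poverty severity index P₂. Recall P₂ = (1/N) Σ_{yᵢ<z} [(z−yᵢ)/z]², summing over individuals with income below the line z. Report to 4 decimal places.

Below the line: ¥9,200, ¥13,800 (q = 2 of N = 5).
Relative gaps: (51520−9200)/51520 = 0.8214; (51520−13800)/51520 = 0.7321.
Squared: 0.6747; 0.5360.
Sum = 1.210778; P₂ = 1.210778 / 5 = 0.2422.

0.2422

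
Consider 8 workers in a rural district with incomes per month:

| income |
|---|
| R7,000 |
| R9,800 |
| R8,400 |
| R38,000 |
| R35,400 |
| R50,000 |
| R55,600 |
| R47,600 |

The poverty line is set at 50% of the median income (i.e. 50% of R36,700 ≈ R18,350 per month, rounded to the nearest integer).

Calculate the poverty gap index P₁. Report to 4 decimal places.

Poor units: R7,000, R8,400, R9,800 (q = 3 of N = 8).
Normalized shortfalls: (18350−7000)/18350 = 0.6185; (18350−8400)/18350 = 0.5422; (18350−9800)/18350 = 0.4659.
Sum of shortfalls = 1.626703; P₁ averages over all N: 1.626703 / 8 = 0.2033.

0.2033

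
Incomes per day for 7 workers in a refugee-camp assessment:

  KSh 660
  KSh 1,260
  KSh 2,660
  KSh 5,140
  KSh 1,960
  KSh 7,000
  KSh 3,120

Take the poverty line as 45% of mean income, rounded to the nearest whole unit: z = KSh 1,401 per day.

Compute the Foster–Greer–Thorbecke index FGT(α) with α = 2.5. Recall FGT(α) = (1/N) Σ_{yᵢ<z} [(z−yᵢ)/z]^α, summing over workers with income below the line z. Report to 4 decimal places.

0.0295

Below z: KSh 660, KSh 1,260 (q = 2 of N = 7).
Shortfall ratios: (1401−660)/1401 = 0.5289; (1401−1260)/1401 = 0.1006.
Raised to α = 2.5: 0.20345; 0.00321.
Sum = 0.206660; FGT(2.5) = 0.206660 / 7 = 0.0295.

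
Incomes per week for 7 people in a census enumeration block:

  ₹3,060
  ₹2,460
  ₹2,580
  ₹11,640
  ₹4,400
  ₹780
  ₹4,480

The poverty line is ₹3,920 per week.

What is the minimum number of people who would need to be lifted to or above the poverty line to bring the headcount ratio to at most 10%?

4

Currently q = 4 of N = 7 are below the line (H = 0.571).
A headcount ratio of at most 10% allows at most ⌊0.10 × 7⌋ = 0 poor people.
So at least 4 − 0 = 4 must be lifted.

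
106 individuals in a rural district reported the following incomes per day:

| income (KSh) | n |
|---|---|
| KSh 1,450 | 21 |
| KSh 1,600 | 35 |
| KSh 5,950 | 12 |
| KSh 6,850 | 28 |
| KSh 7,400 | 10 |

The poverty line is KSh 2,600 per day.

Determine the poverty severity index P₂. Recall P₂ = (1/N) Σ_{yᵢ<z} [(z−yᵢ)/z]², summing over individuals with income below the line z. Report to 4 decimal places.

0.0876

Incomes under z: 21×KSh 1,450, 35×KSh 1,600 (q = 56 of N = 106).
Gap ratios (z−y)/z: (2600−1450)/2600 = 0.4423 (×21); (2600−1600)/2600 = 0.3846 (×35).
Squared: 0.1956 (×21); 0.1479 (×35).
Sum = 9.285873; P₂ = 9.285873 / 106 = 0.0876.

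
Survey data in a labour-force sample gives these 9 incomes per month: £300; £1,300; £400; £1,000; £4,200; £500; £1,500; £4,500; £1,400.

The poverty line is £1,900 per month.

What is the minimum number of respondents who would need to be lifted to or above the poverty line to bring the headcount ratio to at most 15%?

6

7 of the 9 respondents are poor, so H = 7/9 = 0.778.
A headcount ratio of at most 15% allows at most ⌊0.15 × 9⌋ = 1 poor respondents.
So at least 7 − 1 = 6 must be lifted.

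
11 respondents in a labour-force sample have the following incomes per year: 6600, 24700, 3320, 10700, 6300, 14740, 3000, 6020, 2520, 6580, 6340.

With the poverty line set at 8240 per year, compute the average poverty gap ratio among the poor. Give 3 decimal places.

0.383

Poor units: 2520, 3000, 3320, 6020, 6300, 6340, 6580, 6600 (q = 8 of N = 11).
Relative gaps: 0.6942, 0.6359, 0.5971, 0.2694, 0.2354, 0.2306, 0.2015, 0.1990; sum = 3.063107.
The income-gap ratio divides by q (the poor only): 3.063107 / 8 = 0.383.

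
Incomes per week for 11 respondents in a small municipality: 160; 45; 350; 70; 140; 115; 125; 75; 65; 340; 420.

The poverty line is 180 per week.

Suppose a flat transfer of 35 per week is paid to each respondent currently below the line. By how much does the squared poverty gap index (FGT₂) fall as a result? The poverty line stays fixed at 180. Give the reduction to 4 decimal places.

0.0998

Before: below the line — 45, 65, 70, 75, 115, 125, 140, 160; squared poverty gap index (FGT₂) = 0.179082.
After the 35 transfer: below the line — 80, 100, 105, 110, 150, 160, 175; squared poverty gap index (FGT₂) = 0.079265.
Reduction = 0.179082 − 0.079265 = 0.0998.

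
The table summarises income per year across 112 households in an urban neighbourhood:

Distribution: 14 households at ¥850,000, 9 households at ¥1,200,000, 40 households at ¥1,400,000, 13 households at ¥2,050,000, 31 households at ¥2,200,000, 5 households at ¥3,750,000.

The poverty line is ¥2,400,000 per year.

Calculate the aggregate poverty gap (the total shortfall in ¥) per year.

Below the line: 14×¥850,000, 9×¥1,200,000, 40×¥1,400,000, 13×¥2,050,000, 31×¥2,200,000 (q = 107 of N = 112).
Individual gaps: 14×(2400000−850000) = 21700000; 9×(2400000−1200000) = 10800000; 40×(2400000−1400000) = 40000000; 13×(2400000−2050000) = 4550000; 31×(2400000−2200000) = 6200000.
Aggregate gap = ¥83,250,000.

¥83,250,000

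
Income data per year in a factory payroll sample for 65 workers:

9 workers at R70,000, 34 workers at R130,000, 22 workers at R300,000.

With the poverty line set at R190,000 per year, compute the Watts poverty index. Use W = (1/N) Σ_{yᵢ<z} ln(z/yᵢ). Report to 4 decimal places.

Below the line: 9×R70,000, 34×R130,000 (q = 43 of N = 65).
Log gaps: ln(190000/70000) = 0.9985 (×9); ln(190000/130000) = 0.3795 (×34).
W = 21.889407 / 65 = 0.3368.

0.3368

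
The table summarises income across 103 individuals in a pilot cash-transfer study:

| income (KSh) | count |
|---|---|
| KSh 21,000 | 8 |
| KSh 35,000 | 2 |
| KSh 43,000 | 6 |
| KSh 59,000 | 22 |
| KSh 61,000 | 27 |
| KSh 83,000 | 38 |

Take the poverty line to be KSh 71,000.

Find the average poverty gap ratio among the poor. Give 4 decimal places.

0.2544

Incomes under z: 8×KSh 21,000, 2×KSh 35,000, 6×KSh 43,000, 22×KSh 59,000, 27×KSh 61,000 (q = 65 of N = 103).
Shortfall ratios (z−y)/z: 0.7042 (×8), 0.5070 (×2), 0.3944 (×6), 0.1690 (×22), 0.1408 (×27); sum = 16.535211.
The income-gap ratio divides by q (the poor only): 16.535211 / 65 = 0.2544.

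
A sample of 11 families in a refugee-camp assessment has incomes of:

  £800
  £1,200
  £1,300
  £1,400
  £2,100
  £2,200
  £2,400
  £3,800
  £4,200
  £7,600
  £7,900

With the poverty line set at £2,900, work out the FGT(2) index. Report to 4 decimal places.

0.1458

Below z: £800, £1,200, £1,300, £1,400, £2,100, £2,200, £2,400 (q = 7 of N = 11).
Shortfall ratios: (2900−800)/2900 = 0.7241; (2900−1200)/2900 = 0.5862; (2900−1300)/2900 = 0.5517; (2900−1400)/2900 = 0.5172; (2900−2100)/2900 = 0.2759; (2900−2200)/2900 = 0.2414; (2900−2400)/2900 = 0.1724.
Squared: 0.5244; 0.3436; 0.3044; 0.2675; 0.0761; 0.0583; 0.0297.
Sum = 1.604043; P₂ = 1.604043 / 11 = 0.1458.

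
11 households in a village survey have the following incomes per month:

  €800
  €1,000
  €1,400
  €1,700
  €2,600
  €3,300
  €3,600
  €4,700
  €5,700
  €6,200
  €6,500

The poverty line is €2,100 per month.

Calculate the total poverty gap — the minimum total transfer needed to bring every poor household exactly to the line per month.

€3,500

Poor units: €800, €1,000, €1,400, €1,700 (q = 4 of N = 11).
Individual gaps: 2100−800 = 1300; 2100−1000 = 1100; 2100−1400 = 700; 2100−1700 = 400.
Aggregate gap = €3,500.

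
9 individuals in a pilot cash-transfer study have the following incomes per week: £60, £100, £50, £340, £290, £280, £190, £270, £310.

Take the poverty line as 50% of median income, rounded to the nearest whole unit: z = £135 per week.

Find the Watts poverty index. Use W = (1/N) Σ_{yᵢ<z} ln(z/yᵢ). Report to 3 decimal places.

0.234

Poor units: £50, £60, £100 (q = 3 of N = 9).
Log gaps: ln(135/50) = 0.9933; ln(135/60) = 0.8109; ln(135/100) = 0.3001.
W = 2.104287 / 9 = 0.234.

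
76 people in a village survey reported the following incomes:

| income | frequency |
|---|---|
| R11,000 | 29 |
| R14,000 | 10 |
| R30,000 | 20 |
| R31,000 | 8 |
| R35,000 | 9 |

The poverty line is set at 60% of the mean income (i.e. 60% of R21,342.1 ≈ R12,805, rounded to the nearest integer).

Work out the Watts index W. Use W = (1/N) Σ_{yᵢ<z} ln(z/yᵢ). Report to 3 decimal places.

0.058

Poor units: 29×R11,000 (q = 29 of N = 76).
Log gaps: ln(12805/11000) = 0.1519 (×29).
W = 4.406273 / 76 = 0.058.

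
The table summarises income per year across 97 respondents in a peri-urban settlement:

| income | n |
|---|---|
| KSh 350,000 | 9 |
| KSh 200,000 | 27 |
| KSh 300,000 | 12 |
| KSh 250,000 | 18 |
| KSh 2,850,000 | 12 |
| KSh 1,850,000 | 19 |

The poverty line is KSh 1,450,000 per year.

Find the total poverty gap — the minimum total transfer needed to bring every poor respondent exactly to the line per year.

KSh 79,050,000

Incomes under z: 27×KSh 200,000, 18×KSh 250,000, 12×KSh 300,000, 9×KSh 350,000 (q = 66 of N = 97).
Individual gaps: 27×(1450000−200000) = 33750000; 18×(1450000−250000) = 21600000; 12×(1450000−300000) = 13800000; 9×(1450000−350000) = 9900000.
Aggregate gap = KSh 79,050,000.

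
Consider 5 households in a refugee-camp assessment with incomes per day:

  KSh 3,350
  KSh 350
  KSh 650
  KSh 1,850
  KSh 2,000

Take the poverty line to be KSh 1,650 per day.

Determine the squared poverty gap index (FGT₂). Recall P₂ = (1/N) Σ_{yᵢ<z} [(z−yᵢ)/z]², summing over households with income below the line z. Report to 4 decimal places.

Below the line: KSh 350, KSh 650 (q = 2 of N = 5).
Shortfall ratios: (1650−350)/1650 = 0.7879; (1650−650)/1650 = 0.6061.
Squared: 0.6208; 0.3673.
Sum = 0.988062; P₂ = 0.988062 / 5 = 0.1976.

0.1976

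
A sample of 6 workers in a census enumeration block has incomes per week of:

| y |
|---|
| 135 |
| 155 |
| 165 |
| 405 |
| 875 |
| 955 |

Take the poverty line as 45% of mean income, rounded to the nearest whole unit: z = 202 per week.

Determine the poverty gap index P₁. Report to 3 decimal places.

Incomes under z: 135, 155, 165 (q = 3 of N = 6).
Gap ratios (z−y)/z: (202−135)/202 = 0.3317; (202−155)/202 = 0.2327; (202−165)/202 = 0.1832.
Sum of shortfalls = 0.747525; P₁ averages over all N: 0.747525 / 6 = 0.125.

0.125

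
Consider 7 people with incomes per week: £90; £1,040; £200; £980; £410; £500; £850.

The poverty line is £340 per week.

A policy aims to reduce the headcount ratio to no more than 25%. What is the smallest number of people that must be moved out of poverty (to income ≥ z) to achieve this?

2 of the 7 people are poor, so H = 2/7 = 0.286.
A headcount ratio of at most 25% allows at most ⌊0.25 × 7⌋ = 1 poor people.
So at least 2 − 1 = 1 must be lifted.

1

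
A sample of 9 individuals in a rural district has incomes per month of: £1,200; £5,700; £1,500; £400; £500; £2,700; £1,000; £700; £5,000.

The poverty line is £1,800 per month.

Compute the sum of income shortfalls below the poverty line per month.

£5,500

Below the line: £400, £500, £700, £1,000, £1,200, £1,500 (q = 6 of N = 9).
Individual gaps: 1800−400 = 1400; 1800−500 = 1300; 1800−700 = 1100; 1800−1000 = 800; 1800−1200 = 600; 1800−1500 = 300.
Aggregate gap = £5,500.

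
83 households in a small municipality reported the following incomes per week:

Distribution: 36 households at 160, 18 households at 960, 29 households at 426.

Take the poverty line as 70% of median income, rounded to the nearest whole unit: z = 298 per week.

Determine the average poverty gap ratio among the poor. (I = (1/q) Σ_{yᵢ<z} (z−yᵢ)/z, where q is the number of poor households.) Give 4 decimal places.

0.4631

Incomes under z: 36×160 (q = 36 of N = 83).
Shortfall ratios (z−y)/z: 0.4631 (×36); sum = 16.671141.
The income-gap ratio divides by q (the poor only): 16.671141 / 36 = 0.4631.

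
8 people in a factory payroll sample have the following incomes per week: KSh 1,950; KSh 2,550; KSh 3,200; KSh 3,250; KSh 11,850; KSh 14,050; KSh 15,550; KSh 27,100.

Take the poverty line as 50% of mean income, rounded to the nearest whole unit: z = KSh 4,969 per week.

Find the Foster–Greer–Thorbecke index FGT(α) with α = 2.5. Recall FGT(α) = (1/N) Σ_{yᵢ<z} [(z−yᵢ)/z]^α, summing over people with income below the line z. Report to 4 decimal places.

Poor units: KSh 1,950, KSh 2,550, KSh 3,200, KSh 3,250 (q = 4 of N = 8).
Normalized shortfalls: (4969−1950)/4969 = 0.6076; (4969−2550)/4969 = 0.4868; (4969−3200)/4969 = 0.3560; (4969−3250)/4969 = 0.3459.
Raised to α = 2.5: 0.28773; 0.16535; 0.07562; 0.07039.
Sum = 0.599098; FGT(2.5) = 0.599098 / 8 = 0.0749.

0.0749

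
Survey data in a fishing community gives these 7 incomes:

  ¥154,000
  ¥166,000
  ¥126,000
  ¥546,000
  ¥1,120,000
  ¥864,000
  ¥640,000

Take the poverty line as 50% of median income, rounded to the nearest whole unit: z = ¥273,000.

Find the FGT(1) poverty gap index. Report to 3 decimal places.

0.195

Below the line: ¥126,000, ¥154,000, ¥166,000 (q = 3 of N = 7).
Relative gaps: (273000−126000)/273000 = 0.5385; (273000−154000)/273000 = 0.4359; (273000−166000)/273000 = 0.3919.
Sum of shortfalls = 1.366300; P₁ averages over all N: 1.366300 / 7 = 0.195.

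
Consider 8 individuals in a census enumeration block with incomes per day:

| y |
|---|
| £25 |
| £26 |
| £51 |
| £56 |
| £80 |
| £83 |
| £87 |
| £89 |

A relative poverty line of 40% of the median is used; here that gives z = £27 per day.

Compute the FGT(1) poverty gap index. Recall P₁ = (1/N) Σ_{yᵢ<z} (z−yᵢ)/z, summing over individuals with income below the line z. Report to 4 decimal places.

0.0139

Below the line: £25, £26 (q = 2 of N = 8).
Shortfall ratios: (27−25)/27 = 0.0741; (27−26)/27 = 0.0370.
Sum of shortfalls = 0.111111; P₁ averages over all N: 0.111111 / 8 = 0.0139.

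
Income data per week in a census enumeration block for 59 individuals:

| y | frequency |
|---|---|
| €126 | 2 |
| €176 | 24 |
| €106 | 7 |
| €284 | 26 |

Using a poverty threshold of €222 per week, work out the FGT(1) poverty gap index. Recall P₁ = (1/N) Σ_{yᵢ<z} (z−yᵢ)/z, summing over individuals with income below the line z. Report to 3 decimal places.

0.161

Below the line: 7×€106, 2×€126, 24×€176 (q = 33 of N = 59).
Gap ratios (z−y)/z: (222−106)/222 = 0.5225 (×7); (222−126)/222 = 0.4324 (×2); (222−176)/222 = 0.2072 (×24).
Sum of shortfalls = 9.495495; P₁ averages over all N: 9.495495 / 59 = 0.161.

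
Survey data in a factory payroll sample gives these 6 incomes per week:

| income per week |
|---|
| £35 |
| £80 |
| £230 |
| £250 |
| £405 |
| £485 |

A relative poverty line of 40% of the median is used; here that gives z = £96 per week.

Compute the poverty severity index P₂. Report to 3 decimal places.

Below the line: £35, £80 (q = 2 of N = 6).
Relative gaps: (96−35)/96 = 0.6354; (96−80)/96 = 0.1667.
Squared: 0.4038; 0.0278.
Sum = 0.431532; P₂ = 0.431532 / 6 = 0.072.

0.072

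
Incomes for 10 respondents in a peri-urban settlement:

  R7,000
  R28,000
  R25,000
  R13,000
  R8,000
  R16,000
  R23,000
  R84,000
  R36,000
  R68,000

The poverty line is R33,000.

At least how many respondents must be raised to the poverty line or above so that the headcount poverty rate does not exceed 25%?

7 of the 10 respondents are poor, so H = 7/10 = 0.700.
A headcount ratio of at most 25% allows at most ⌊0.25 × 10⌋ = 2 poor respondents.
So at least 7 − 2 = 5 must be lifted.

5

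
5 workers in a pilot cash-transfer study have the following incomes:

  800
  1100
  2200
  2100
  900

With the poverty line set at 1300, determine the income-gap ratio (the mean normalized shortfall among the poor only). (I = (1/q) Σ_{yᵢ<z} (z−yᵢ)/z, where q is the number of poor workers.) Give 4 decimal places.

Poor units: 800, 900, 1100 (q = 3 of N = 5).
Relative gaps: 0.3846, 0.3077, 0.1538; sum = 0.846154.
I averages over the q = 3 poor units only: 0.846154 / 3 = 0.2821.

0.2821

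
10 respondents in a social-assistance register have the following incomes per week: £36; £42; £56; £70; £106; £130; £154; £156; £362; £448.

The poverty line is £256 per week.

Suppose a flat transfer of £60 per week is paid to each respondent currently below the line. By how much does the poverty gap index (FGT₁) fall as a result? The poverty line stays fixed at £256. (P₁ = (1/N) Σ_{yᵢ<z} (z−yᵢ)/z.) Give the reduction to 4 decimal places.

Before: below the line — £36, £42, £56, £70, £106, £130, £154, £156; poverty gap index (FGT₁) = 0.507031.
After the £60 transfer: below the line — £96, £102, £116, £130, £166, £190, £214, £216; poverty gap index (FGT₁) = 0.319531.
Reduction = 0.507031 − 0.319531 = 0.1875.

0.1875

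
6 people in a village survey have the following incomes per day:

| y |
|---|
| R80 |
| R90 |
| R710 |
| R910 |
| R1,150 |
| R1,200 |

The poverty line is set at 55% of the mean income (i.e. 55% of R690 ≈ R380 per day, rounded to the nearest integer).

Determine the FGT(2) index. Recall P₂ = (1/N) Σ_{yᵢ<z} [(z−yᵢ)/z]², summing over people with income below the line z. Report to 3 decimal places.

0.201

Incomes under z: R80, R90 (q = 2 of N = 6).
Normalized shortfalls: (380−80)/380 = 0.7895; (380−90)/380 = 0.7632.
Squared: 0.6233; 0.5824.
Sum = 1.205679; P₂ = 1.205679 / 6 = 0.201.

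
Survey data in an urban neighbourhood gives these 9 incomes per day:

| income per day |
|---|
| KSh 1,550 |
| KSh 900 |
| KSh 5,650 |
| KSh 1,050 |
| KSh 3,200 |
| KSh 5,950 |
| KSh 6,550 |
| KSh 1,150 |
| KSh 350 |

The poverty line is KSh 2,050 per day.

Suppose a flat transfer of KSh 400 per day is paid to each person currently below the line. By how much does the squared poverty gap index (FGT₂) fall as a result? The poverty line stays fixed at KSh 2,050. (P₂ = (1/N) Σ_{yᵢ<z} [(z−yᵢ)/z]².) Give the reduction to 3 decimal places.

0.090

Before: below the line — KSh 350, KSh 900, KSh 1,050, KSh 1,150, KSh 1,550; squared poverty gap index (FGT₂) = 0.16584.
After the KSh 400 transfer: below the line — KSh 750, KSh 1,300, KSh 1,450, KSh 1,550, KSh 1,950; squared poverty gap index (FGT₂) = 0.07595.
Reduction = 0.16584 − 0.07595 = 0.090.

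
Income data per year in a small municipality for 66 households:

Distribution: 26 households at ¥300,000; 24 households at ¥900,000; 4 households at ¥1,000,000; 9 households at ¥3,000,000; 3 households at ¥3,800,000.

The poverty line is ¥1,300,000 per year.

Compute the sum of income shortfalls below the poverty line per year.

¥36,800,000

Below the line: 26×¥300,000, 24×¥900,000, 4×¥1,000,000 (q = 54 of N = 66).
Individual gaps: 26×(1300000−300000) = 26000000; 24×(1300000−900000) = 9600000; 4×(1300000−1000000) = 1200000.
Aggregate gap = ¥36,800,000.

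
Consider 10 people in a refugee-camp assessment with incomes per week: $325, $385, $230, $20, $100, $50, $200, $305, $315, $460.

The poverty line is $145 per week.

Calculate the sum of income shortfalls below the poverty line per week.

$265

Below z: $20, $50, $100 (q = 3 of N = 10).
Individual gaps: 145−20 = 125; 145−50 = 95; 145−100 = 45.
Aggregate gap = $265.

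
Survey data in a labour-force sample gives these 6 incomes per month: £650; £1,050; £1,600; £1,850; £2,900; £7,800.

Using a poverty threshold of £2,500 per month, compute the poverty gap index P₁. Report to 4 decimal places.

Below z: £650, £1,050, £1,600, £1,850 (q = 4 of N = 6).
Shortfall ratios: (2500−650)/2500 = 0.7400; (2500−1050)/2500 = 0.5800; (2500−1600)/2500 = 0.3600; (2500−1850)/2500 = 0.2600.
Sum of shortfalls = 1.940000; P₁ averages over all N: 1.940000 / 6 = 0.3233.

0.3233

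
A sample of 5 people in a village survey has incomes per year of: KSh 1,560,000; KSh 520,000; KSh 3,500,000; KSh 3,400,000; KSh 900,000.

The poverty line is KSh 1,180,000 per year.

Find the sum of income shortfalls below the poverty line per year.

KSh 940,000

Below the line: KSh 520,000, KSh 900,000 (q = 2 of N = 5).
Individual gaps: 1180000−520000 = 660000; 1180000−900000 = 280000.
Aggregate gap = KSh 940,000.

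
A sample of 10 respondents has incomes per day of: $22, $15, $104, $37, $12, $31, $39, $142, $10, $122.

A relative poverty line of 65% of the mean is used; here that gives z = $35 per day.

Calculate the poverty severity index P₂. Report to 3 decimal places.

Below z: $10, $12, $15, $22, $31 (q = 5 of N = 10).
Relative gaps: (35−10)/35 = 0.7143; (35−12)/35 = 0.6571; (35−15)/35 = 0.5714; (35−22)/35 = 0.3714; (35−31)/35 = 0.1143.
Squared: 0.5102; 0.4318; 0.3265; 0.1380; 0.0131.
Sum = 1.419592; P₂ = 1.419592 / 10 = 0.142.

0.142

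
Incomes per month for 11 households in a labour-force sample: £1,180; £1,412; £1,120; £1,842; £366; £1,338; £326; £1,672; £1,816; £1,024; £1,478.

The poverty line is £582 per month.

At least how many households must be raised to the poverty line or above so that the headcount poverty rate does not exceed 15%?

2 of the 11 households are poor, so H = 2/11 = 0.182.
A headcount ratio of at most 15% allows at most ⌊0.15 × 11⌋ = 1 poor households.
So at least 2 − 1 = 1 must be lifted.

1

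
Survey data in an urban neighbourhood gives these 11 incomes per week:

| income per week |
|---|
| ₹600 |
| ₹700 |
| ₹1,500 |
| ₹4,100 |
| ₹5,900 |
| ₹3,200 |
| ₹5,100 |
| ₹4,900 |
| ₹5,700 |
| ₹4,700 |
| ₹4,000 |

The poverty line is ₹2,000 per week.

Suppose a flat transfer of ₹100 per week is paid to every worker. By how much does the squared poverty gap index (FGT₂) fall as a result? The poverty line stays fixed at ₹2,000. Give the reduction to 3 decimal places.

Before: below the line — ₹600, ₹700, ₹1,500; squared poverty gap index (FGT₂) = 0.08864.
After the ₹100 transfer: below the line — ₹700, ₹800, ₹1,600; squared poverty gap index (FGT₂) = 0.07477.
Reduction = 0.08864 − 0.07477 = 0.014.

0.014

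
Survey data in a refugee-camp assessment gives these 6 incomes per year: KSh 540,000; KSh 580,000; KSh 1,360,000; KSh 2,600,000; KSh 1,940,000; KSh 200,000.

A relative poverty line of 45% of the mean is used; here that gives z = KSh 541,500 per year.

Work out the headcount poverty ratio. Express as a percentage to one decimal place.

33.3%

2 of the 6 families have income below KSh 541,500.
H = 2/6 = 33.3%.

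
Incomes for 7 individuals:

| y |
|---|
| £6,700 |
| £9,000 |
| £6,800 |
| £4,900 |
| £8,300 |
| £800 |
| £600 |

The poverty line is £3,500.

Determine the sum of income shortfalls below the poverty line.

Below z: £600, £800 (q = 2 of N = 7).
Individual gaps: 3500−600 = 2900; 3500−800 = 2700.
Aggregate gap = £5,600.

£5,600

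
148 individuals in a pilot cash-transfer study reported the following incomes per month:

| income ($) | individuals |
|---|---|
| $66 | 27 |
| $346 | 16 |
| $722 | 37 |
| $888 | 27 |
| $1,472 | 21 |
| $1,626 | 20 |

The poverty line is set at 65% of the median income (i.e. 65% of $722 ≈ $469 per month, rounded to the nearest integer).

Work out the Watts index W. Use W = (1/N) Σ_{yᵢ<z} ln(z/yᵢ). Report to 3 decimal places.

0.391

Incomes under z: 27×$66, 16×$346 (q = 43 of N = 148).
Log gaps: ln(469/66) = 1.9609 (×27); ln(469/346) = 0.3042 (×16).
W = 57.812221 / 148 = 0.391.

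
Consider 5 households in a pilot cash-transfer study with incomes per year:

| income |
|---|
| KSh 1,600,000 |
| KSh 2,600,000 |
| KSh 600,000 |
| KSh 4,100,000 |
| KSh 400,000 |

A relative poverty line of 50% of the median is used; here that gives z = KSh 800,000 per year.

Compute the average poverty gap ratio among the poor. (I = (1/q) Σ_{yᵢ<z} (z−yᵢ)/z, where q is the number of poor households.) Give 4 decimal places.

0.3750

Incomes under z: KSh 400,000, KSh 600,000 (q = 2 of N = 5).
Shortfall ratios (z−y)/z: 0.5000, 0.2500; sum = 0.750000.
I averages over the q = 2 poor units only: 0.750000 / 2 = 0.3750.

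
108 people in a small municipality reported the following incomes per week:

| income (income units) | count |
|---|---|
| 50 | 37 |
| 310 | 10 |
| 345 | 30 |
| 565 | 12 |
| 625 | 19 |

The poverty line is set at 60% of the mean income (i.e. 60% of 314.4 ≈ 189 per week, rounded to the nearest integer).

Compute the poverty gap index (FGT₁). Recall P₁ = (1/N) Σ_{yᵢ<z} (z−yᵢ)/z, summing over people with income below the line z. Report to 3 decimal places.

Below z: 37×50 (q = 37 of N = 108).
Gap ratios (z−y)/z: (189−50)/189 = 0.7354 (×37).
Sum of shortfalls = 27.211640; P₁ averages over all N: 27.211640 / 108 = 0.252.

0.252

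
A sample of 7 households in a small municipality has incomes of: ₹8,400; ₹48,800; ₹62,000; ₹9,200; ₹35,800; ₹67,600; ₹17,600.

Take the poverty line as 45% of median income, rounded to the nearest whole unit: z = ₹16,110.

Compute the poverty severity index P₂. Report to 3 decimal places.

0.059

Incomes under z: ₹8,400, ₹9,200 (q = 2 of N = 7).
Shortfall ratios: (16110−8400)/16110 = 0.4786; (16110−9200)/16110 = 0.4289.
Squared: 0.2290; 0.1840.
Sum = 0.413021; P₂ = 0.413021 / 7 = 0.059.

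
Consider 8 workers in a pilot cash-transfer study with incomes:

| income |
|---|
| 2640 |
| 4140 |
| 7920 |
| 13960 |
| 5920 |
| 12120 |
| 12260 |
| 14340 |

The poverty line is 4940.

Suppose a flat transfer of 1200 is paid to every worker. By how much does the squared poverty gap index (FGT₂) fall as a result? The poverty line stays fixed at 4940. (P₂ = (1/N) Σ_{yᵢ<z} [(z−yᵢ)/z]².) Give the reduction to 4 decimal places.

Before: below the line — 2640, 4140; squared poverty gap index (FGT₂) = 0.030375.
After the 1200 transfer: below the line — 3840; squared poverty gap index (FGT₂) = 0.006198.
Reduction = 0.030375 − 0.006198 = 0.0242.

0.0242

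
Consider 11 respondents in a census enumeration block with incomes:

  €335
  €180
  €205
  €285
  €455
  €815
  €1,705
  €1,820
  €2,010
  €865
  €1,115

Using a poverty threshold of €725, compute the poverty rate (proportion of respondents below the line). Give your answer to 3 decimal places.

0.455

5 of the 11 respondents have income below €725.
H = 5/11 = 0.455.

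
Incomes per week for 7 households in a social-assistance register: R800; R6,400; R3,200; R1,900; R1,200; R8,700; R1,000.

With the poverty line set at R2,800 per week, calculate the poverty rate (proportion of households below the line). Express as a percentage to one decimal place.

57.1%

4 of the 7 households have income below R2,800.
H = 4/7 = 57.1%.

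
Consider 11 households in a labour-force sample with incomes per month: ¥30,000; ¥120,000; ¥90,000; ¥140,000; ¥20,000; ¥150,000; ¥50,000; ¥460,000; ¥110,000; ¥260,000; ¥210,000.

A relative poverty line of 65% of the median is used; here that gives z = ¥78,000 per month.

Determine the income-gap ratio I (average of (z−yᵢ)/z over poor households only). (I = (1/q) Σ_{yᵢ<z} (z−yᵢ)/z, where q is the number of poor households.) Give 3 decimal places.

0.573

Poor units: ¥20,000, ¥30,000, ¥50,000 (q = 3 of N = 11).
Relative gaps: 0.7436, 0.6154, 0.3590; sum = 1.717949.
The income-gap ratio divides by q (the poor only): 1.717949 / 3 = 0.573.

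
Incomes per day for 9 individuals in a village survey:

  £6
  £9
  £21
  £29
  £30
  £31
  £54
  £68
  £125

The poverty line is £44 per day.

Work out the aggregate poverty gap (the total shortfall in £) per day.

Below z: £6, £9, £21, £29, £30, £31 (q = 6 of N = 9).
Individual gaps: 44−6 = 38; 44−9 = 35; 44−21 = 23; 44−29 = 15; 44−30 = 14; 44−31 = 13.
Aggregate gap = £138.

£138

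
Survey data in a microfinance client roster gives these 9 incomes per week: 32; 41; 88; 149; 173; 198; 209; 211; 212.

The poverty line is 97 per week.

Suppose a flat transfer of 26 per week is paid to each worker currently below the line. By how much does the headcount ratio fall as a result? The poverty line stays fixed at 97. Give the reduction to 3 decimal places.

0.111

Before: below the line — 32, 41, 88; headcount ratio = 0.33333.
After the 26 transfer: below the line — 58, 67; headcount ratio = 0.22222.
Reduction = 0.33333 − 0.22222 = 0.111.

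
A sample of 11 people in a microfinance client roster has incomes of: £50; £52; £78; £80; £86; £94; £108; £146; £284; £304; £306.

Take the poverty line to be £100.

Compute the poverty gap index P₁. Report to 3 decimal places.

Incomes under z: £50, £52, £78, £80, £86, £94 (q = 6 of N = 11).
Normalized shortfalls: (100−50)/100 = 0.5000; (100−52)/100 = 0.4800; (100−78)/100 = 0.2200; (100−80)/100 = 0.2000; (100−86)/100 = 0.1400; (100−94)/100 = 0.0600.
Σ = 1.600000. Dividing by the full population N = 11 gives P₁ = 0.145.

0.145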